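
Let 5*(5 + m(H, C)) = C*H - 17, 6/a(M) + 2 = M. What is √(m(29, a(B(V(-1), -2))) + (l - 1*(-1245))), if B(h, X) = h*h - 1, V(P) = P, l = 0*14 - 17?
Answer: √30055/5 ≈ 34.673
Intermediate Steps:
l = -17 (l = 0 - 17 = -17)
B(h, X) = -1 + h² (B(h, X) = h² - 1 = -1 + h²)
a(M) = 6/(-2 + M)
m(H, C) = -42/5 + C*H/5 (m(H, C) = -5 + (C*H - 17)/5 = -5 + (-17 + C*H)/5 = -5 + (-17/5 + C*H/5) = -42/5 + C*H/5)
√(m(29, a(B(V(-1), -2))) + (l - 1*(-1245))) = √((-42/5 + (⅕)*(6/(-2 + (-1 + (-1)²)))*29) + (-17 - 1*(-1245))) = √((-42/5 + (⅕)*(6/(-2 + (-1 + 1)))*29) + (-17 + 1245)) = √((-42/5 + (⅕)*(6/(-2 + 0))*29) + 1228) = √((-42/5 + (⅕)*(6/(-2))*29) + 1228) = √((-42/5 + (⅕)*(6*(-½))*29) + 1228) = √((-42/5 + (⅕)*(-3)*29) + 1228) = √((-42/5 - 87/5) + 1228) = √(-129/5 + 1228) = √(6011/5) = √30055/5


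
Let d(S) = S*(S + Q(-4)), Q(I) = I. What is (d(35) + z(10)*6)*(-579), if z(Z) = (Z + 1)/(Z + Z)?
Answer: -6301257/10 ≈ -6.3013e+5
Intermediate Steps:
z(Z) = (1 + Z)/(2*Z) (z(Z) = (1 + Z)/((2*Z)) = (1 + Z)*(1/(2*Z)) = (1 + Z)/(2*Z))
d(S) = S*(-4 + S) (d(S) = S*(S - 4) = S*(-4 + S))
(d(35) + z(10)*6)*(-579) = (35*(-4 + 35) + ((1/2)*(1 + 10)/10)*6)*(-579) = (35*31 + ((1/2)*(1/10)*11)*6)*(-579) = (1085 + (11/20)*6)*(-579) = (1085 + 33/10)*(-579) = (10883/10)*(-579) = -6301257/10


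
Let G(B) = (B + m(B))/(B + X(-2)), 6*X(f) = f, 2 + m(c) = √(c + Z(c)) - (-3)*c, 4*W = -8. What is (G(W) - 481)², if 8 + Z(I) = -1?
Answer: 11135470/49 + 20022*I*√11/49 ≈ 2.2725e+5 + 1355.2*I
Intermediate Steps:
W = -2 (W = (¼)*(-8) = -2)
Z(I) = -9 (Z(I) = -8 - 1 = -9)
m(c) = -2 + √(-9 + c) + 3*c (m(c) = -2 + (√(c - 9) - (-3)*c) = -2 + (√(-9 + c) + 3*c) = -2 + √(-9 + c) + 3*c)
X(f) = f/6
G(B) = (-2 + √(-9 + B) + 4*B)/(-⅓ + B) (G(B) = (B + (-2 + √(-9 + B) + 3*B))/(B + (⅙)*(-2)) = (-2 + √(-9 + B) + 4*B)/(B - ⅓) = (-2 + √(-9 + B) + 4*B)/(-⅓ + B))
(G(W) - 481)² = (3*(-2 + √(-9 - 2) + 4*(-2))/(-1 + 3*(-2)) - 481)² = (3*(-2 + √(-11) - 8)/(-1 - 6) - 481)² = (3*(-2 + I*√11 - 8)/(-7) - 481)² = (3*(-⅐)*(-10 + I*√11) - 481)² = ((30/7 - 3*I*√11/7) - 481)² = (-3337/7 - 3*I*√11/7)²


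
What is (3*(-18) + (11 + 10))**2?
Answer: 1089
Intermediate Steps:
(3*(-18) + (11 + 10))**2 = (-54 + 21)**2 = (-33)**2 = 1089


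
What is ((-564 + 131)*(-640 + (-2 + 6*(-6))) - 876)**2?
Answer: 85672119204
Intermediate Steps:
((-564 + 131)*(-640 + (-2 + 6*(-6))) - 876)**2 = (-433*(-640 + (-2 - 36)) - 876)**2 = (-433*(-640 - 38) - 876)**2 = (-433*(-678) - 876)**2 = (293574 - 876)**2 = 292698**2 = 85672119204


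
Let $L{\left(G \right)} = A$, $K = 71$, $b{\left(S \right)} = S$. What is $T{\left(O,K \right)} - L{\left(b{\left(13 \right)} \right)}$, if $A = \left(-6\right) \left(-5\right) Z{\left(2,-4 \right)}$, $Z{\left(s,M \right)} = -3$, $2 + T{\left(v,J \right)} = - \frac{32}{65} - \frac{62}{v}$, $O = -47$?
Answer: $\frac{271366}{3055} \approx 88.827$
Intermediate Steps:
$T{\left(v,J \right)} = - \frac{162}{65} - \frac{62}{v}$ ($T{\left(v,J \right)} = -2 - \left(\frac{32}{65} + \frac{62}{v}\right) = - \frac{162}{65} - \frac{62}{v}$)
$A = -90$ ($A = \left(-6\right) \left(-5\right) \left(-3\right) = 30 \left(-3\right) = -90$)
$L{\left(G \right)} = -90$
$T{\left(O,K \right)} - L{\left(b{\left(13 \right)} \right)} = \left(- \frac{162}{65} - \frac{62}{-47}\right) - -90 = \left(- \frac{162}{65} - - \frac{62}{47}\right) + 90 = \left(- \frac{162}{65} + \frac{62}{47}\right) + 90 = - \frac{3584}{3055} + 90 = \frac{271366}{3055}$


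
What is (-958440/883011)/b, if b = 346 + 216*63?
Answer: -159740/2053589249 ≈ -7.7786e-5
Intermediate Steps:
b = 13954 (b = 346 + 13608 = 13954)
(-958440/883011)/b = -958440/883011/13954 = -958440*1/883011*(1/13954) = -319480/294337*1/13954 = -159740/2053589249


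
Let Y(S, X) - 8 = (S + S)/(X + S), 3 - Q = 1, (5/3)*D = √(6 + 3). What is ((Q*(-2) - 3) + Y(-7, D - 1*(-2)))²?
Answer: 1849/64 ≈ 28.891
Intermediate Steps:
D = 9/5 (D = 3*√(6 + 3)/5 = 3*√9/5 = (⅗)*3 = 9/5 ≈ 1.8000)
Q = 2 (Q = 3 - 1*1 = 3 - 1 = 2)
Y(S, X) = 8 + 2*S/(S + X) (Y(S, X) = 8 + (S + S)/(X + S) = 8 + (2*S)/(S + X) = 8 + 2*S/(S + X))
((Q*(-2) - 3) + Y(-7, D - 1*(-2)))² = ((2*(-2) - 3) + 2*(4*(9/5 - 1*(-2)) + 5*(-7))/(-7 + (9/5 - 1*(-2))))² = ((-4 - 3) + 2*(4*(9/5 + 2) - 35)/(-7 + (9/5 + 2)))² = (-7 + 2*(4*(19/5) - 35)/(-7 + 19/5))² = (-7 + 2*(76/5 - 35)/(-16/5))² = (-7 + 2*(-5/16)*(-99/5))² = (-7 + 99/8)² = (43/8)² = 1849/64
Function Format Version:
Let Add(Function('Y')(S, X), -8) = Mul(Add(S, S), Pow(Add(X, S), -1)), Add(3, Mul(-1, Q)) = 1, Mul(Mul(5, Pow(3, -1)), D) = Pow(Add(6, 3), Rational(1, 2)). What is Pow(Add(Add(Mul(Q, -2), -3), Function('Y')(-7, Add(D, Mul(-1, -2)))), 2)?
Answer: Rational(1849, 64) ≈ 28.891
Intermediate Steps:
D = Rational(9, 5) (D = Mul(Rational(3, 5), Pow(Add(6, 3), Rational(1, 2))) = Mul(Rational(3, 5), Pow(9, Rational(1, 2))) = Mul(Rational(3, 5), 3) = Rational(9, 5) ≈ 1.8000)
Q = 2 (Q = Add(3, Mul(-1, 1)) = Add(3, -1) = 2)
Function('Y')(S, X) = Add(8, Mul(2, S, Pow(Add(S, X), -1))) (Function('Y')(S, X) = Add(8, Mul(Add(S, S), Pow(Add(X, S), -1))) = Add(8, Mul(Mul(2, S), Pow(Add(S, X), -1))) = Add(8, Mul(2, S, Pow(Add(S, X), -1))))
Pow(Add(Add(Mul(Q, -2), -3), Function('Y')(-7, Add(D, Mul(-1, -2)))), 2) = Pow(Add(Add(Mul(2, -2), -3), Mul(2, Pow(Add(-7, Add(Rational(9, 5), Mul(-1, -2))), -1), Add(Mul(4, Add(Rational(9, 5), Mul(-1, -2))), Mul(5, -7)))), 2) = Pow(Add(Add(-4, -3), Mul(2, Pow(Add(-7, Add(Rational(9, 5), 2)), -1), Add(Mul(4, Add(Rational(9, 5), 2)), -35))), 2) = Pow(Add(-7, Mul(2, Pow(Add(-7, Rational(19, 5)), -1), Add(Mul(4, Rational(19, 5)), -35))), 2) = Pow(Add(-7, Mul(2, Pow(Rational(-16, 5), -1), Add(Rational(76, 5), -35))), 2) = Pow(Add(-7, Mul(2, Rational(-5, 16), Rational(-99, 5))), 2) = Pow(Add(-7, Rational(99, 8)), 2) = Pow(Rational(43, 8), 2) = Rational(1849, 64)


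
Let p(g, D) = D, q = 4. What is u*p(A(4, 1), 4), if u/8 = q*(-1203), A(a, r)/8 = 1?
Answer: -153984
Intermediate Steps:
A(a, r) = 8 (A(a, r) = 8*1 = 8)
u = -38496 (u = 8*(4*(-1203)) = 8*(-4812) = -38496)
u*p(A(4, 1), 4) = -38496*4 = -153984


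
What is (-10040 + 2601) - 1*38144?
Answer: -45583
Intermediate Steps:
(-10040 + 2601) - 1*38144 = -7439 - 38144 = -45583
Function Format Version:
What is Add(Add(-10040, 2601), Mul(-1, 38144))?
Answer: -45583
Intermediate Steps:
Add(Add(-10040, 2601), Mul(-1, 38144)) = Add(-7439, -38144) = -45583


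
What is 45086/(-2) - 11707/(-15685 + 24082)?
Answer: -189305278/8397 ≈ -22544.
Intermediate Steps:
45086/(-2) - 11707/(-15685 + 24082) = 45086*(-1/2) - 11707/8397 = -22543 - 11707*1/8397 = -22543 - 11707/8397 = -189305278/8397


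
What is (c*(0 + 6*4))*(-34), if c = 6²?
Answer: -29376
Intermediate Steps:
c = 36
(c*(0 + 6*4))*(-34) = (36*(0 + 6*4))*(-34) = (36*(0 + 24))*(-34) = (36*24)*(-34) = 864*(-34) = -29376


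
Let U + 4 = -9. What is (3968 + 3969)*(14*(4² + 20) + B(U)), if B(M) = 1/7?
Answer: 28009673/7 ≈ 4.0014e+6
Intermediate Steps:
U = -13 (U = -4 - 9 = -13)
B(M) = ⅐
(3968 + 3969)*(14*(4² + 20) + B(U)) = (3968 + 3969)*(14*(4² + 20) + ⅐) = 7937*(14*(16 + 20) + ⅐) = 7937*(14*36 + ⅐) = 7937*(504 + ⅐) = 7937*(3529/7) = 28009673/7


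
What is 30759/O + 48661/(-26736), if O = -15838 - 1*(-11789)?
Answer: -1019401013/108254064 ≈ -9.4167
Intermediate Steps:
O = -4049 (O = -15838 + 11789 = -4049)
30759/O + 48661/(-26736) = 30759/(-4049) + 48661/(-26736) = 30759*(-1/4049) + 48661*(-1/26736) = -30759/4049 - 48661/26736 = -1019401013/108254064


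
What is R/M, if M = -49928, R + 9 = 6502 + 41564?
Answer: -48057/49928 ≈ -0.96253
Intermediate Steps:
R = 48057 (R = -9 + (6502 + 41564) = -9 + 48066 = 48057)
R/M = 48057/(-49928) = 48057*(-1/49928) = -48057/49928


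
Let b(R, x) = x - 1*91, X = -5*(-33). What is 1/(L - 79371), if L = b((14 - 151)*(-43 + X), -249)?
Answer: -1/79711 ≈ -1.2545e-5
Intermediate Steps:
X = 165
b(R, x) = -91 + x (b(R, x) = x - 91 = -91 + x)
L = -340 (L = -91 - 249 = -340)
1/(L - 79371) = 1/(-340 - 79371) = 1/(-79711) = -1/79711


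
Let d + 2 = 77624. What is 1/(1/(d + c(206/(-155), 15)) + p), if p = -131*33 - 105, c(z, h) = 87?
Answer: -77709/344095451 ≈ -0.00022584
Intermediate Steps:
d = 77622 (d = -2 + 77624 = 77622)
p = -4428 (p = -4323 - 105 = -4428)
1/(1/(d + c(206/(-155), 15)) + p) = 1/(1/(77622 + 87) - 4428) = 1/(1/77709 - 4428) = 1/(-344095451/77709) = -77709/344095451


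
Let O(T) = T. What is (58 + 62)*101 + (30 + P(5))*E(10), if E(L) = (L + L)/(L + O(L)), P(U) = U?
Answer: 12155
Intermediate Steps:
E(L) = 1 (E(L) = (L + L)/(L + L) = (2*L)/((2*L)) = (2*L)*(1/(2*L)) = 1)
(58 + 62)*101 + (30 + P(5))*E(10) = (58 + 62)*101 + (30 + 5)*1 = 120*101 + 35*1 = 12120 + 35 = 12155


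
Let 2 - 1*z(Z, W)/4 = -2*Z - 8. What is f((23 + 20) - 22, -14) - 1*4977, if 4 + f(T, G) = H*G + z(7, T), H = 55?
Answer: -5655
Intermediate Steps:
z(Z, W) = 40 + 8*Z (z(Z, W) = 8 - 4*(-2*Z - 8) = 8 - 4*(-8 - 2*Z) = 8 + (32 + 8*Z) = 40 + 8*Z)
f(T, G) = 92 + 55*G (f(T, G) = -4 + (55*G + (40 + 8*7)) = -4 + (55*G + (40 + 56)) = -4 + (55*G + 96) = -4 + (96 + 55*G) = 92 + 55*G)
f((23 + 20) - 22, -14) - 1*4977 = (92 + 55*(-14)) - 1*4977 = (92 - 770) - 4977 = -678 - 4977 = -5655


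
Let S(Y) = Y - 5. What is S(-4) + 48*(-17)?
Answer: -825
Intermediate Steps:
S(Y) = -5 + Y
S(-4) + 48*(-17) = (-5 - 4) + 48*(-17) = -9 - 816 = -825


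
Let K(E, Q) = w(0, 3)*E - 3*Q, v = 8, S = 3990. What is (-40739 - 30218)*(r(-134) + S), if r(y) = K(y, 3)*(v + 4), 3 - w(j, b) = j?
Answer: 66841494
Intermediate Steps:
w(j, b) = 3 - j
K(E, Q) = -3*Q + 3*E (K(E, Q) = (3 - 1*0)*E - 3*Q = (3 + 0)*E - 3*Q = 3*E - 3*Q = -3*Q + 3*E)
r(y) = -108 + 36*y (r(y) = (-3*3 + 3*y)*(8 + 4) = (-9 + 3*y)*12 = -108 + 36*y)
(-40739 - 30218)*(r(-134) + S) = (-40739 - 30218)*((-108 + 36*(-134)) + 3990) = -70957*((-108 - 4824) + 3990) = -70957*(-4932 + 3990) = -70957*(-942) = 66841494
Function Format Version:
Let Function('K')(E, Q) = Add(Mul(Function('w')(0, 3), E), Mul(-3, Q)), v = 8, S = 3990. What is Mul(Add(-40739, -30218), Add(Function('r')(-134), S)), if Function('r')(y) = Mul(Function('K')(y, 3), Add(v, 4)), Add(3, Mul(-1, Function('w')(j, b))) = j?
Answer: 66841494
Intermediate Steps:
Function('w')(j, b) = Add(3, Mul(-1, j))
Function('K')(E, Q) = Add(Mul(-3, Q), Mul(3, E)) (Function('K')(E, Q) = Add(Mul(Add(3, Mul(-1, 0)), E), Mul(-3, Q)) = Add(Mul(Add(3, 0), E), Mul(-3, Q)) = Add(Mul(3, E), Mul(-3, Q)) = Add(Mul(-3, Q), Mul(3, E)))
Function('r')(y) = Add(-108, Mul(36, y)) (Function('r')(y) = Mul(Add(Mul(-3, 3), Mul(3, y)), Add(8, 4)) = Mul(Add(-9, Mul(3, y)), 12) = Add(-108, Mul(36, y)))
Mul(Add(-40739, -30218), Add(Function('r')(-134), S)) = Mul(Add(-40739, -30218), Add(Add(-108, Mul(36, -134)), 3990)) = Mul(-70957, Add(Add(-108, -4824), 3990)) = Mul(-70957, Add(-4932, 3990)) = Mul(-70957, -942) = 66841494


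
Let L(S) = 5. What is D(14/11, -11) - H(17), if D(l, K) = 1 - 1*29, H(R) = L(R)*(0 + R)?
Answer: -113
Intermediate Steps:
H(R) = 5*R (H(R) = 5*(0 + R) = 5*R)
D(l, K) = -28 (D(l, K) = 1 - 29 = -28)
D(14/11, -11) - H(17) = -28 - 5*17 = -28 - 1*85 = -28 - 85 = -113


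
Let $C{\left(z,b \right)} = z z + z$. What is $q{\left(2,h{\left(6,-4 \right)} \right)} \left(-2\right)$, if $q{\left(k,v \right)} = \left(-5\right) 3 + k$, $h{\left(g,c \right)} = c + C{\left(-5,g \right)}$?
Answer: $26$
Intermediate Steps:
$C{\left(z,b \right)} = z + z^{2}$ ($C{\left(z,b \right)} = z^{2} + z = z + z^{2}$)
$h{\left(g,c \right)} = 20 + c$ ($h{\left(g,c \right)} = c - 5 \left(1 - 5\right) = c - -20 = c + 20 = 20 + c$)
$q{\left(k,v \right)} = -15 + k$
$q{\left(2,h{\left(6,-4 \right)} \right)} \left(-2\right) = \left(-15 + 2\right) \left(-2\right) = \left(-13\right) \left(-2\right) = 26$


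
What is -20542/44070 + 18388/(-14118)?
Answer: -7053661/3988335 ≈ -1.7686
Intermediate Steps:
-20542/44070 + 18388/(-14118) = -20542*1/44070 + 18388*(-1/14118) = -10271/22035 - 9194/7059 = -7053661/3988335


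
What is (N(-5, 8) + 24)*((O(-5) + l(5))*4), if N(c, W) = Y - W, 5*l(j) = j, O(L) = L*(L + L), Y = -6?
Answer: 2040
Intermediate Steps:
O(L) = 2*L**2 (O(L) = L*(2*L) = 2*L**2)
l(j) = j/5
N(c, W) = -6 - W
(N(-5, 8) + 24)*((O(-5) + l(5))*4) = ((-6 - 1*8) + 24)*((2*(-5)**2 + (1/5)*5)*4) = ((-6 - 8) + 24)*((2*25 + 1)*4) = (-14 + 24)*((50 + 1)*4) = 10*(51*4) = 10*204 = 2040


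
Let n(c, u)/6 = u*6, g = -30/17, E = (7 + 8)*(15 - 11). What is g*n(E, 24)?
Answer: -25920/17 ≈ -1524.7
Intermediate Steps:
E = 60 (E = 15*4 = 60)
g = -30/17 (g = -30*1/17 = -30/17 ≈ -1.7647)
n(c, u) = 36*u (n(c, u) = 6*(u*6) = 6*(6*u) = 36*u)
g*n(E, 24) = -1080*24/17 = -30/17*864 = -25920/17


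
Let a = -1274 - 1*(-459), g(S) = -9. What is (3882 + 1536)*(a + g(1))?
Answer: -4464432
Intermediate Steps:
a = -815 (a = -1274 + 459 = -815)
(3882 + 1536)*(a + g(1)) = (3882 + 1536)*(-815 - 9) = 5418*(-824) = -4464432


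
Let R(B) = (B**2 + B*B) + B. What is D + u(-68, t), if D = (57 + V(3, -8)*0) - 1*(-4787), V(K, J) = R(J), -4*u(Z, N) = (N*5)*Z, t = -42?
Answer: 1274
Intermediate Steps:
u(Z, N) = -5*N*Z/4 (u(Z, N) = -N*5*Z/4 = -5*N*Z/4)
R(B) = B + 2*B**2 (R(B) = (B**2 + B**2) + B = 2*B**2 + B = B + 2*B**2)
V(K, J) = J*(1 + 2*J)
D = 4844 (D = (57 - 8*(1 + 2*(-8))*0) - 1*(-4787) = (57 - 8*(1 - 16)*0) + 4787 = (57 - 8*(-15)*0) + 4787 = (57 + 120*0) + 4787 = (57 + 0) + 4787 = 57 + 4787 = 4844)
D + u(-68, t) = 4844 - 5/4*(-42)*(-68) = 4844 - 3570 = 1274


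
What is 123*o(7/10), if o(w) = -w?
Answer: -861/10 ≈ -86.100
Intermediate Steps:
123*o(7/10) = 123*(-7/10) = -861/10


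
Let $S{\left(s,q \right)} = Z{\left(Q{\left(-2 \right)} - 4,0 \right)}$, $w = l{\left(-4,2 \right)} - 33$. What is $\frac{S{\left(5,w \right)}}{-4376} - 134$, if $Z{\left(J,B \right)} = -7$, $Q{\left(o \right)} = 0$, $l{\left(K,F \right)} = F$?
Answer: $- \frac{586377}{4376} \approx -134.0$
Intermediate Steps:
$w = -31$ ($w = 2 - 33 = -31$)
$S{\left(s,q \right)} = -7$
$\frac{S{\left(5,w \right)}}{-4376} - 134 = - \frac{7}{-4376} - 134 = \left(-7\right) \left(- \frac{1}{4376}\right) - 134 = \frac{7}{4376} - 134 = - \frac{586377}{4376}$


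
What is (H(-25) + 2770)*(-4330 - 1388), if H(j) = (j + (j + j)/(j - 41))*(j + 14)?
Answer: -17363660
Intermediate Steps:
H(j) = (14 + j)*(j + 2*j/(-41 + j)) (H(j) = (j + (2*j)/(-41 + j))*(14 + j) = (j + 2*j/(-41 + j))*(14 + j) = (14 + j)*(j + 2*j/(-41 + j)))
(H(-25) + 2770)*(-4330 - 1388) = (-25*(-546 + (-25)**2 - 25*(-25))/(-41 - 25) + 2770)*(-4330 - 1388) = (-25*(-546 + 625 + 625)/(-66) + 2770)*(-5718) = (-25*(-1/66)*704 + 2770)*(-5718) = (800/3 + 2770)*(-5718) = (9110/3)*(-5718) = -17363660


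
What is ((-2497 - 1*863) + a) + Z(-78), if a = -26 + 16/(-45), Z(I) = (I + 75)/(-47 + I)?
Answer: -3809623/1125 ≈ -3386.3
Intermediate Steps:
Z(I) = (75 + I)/(-47 + I)
a = -1186/45 (a = -26 - 1/45*16 = -26 - 16/45 = -1186/45 ≈ -26.356)
((-2497 - 1*863) + a) + Z(-78) = ((-2497 - 1*863) - 1186/45) + (75 - 78)/(-47 - 78) = ((-2497 - 863) - 1186/45) - 3/(-125) = (-3360 - 1186/45) - 1/125*(-3) = -152386/45 + 3/125 = -3809623/1125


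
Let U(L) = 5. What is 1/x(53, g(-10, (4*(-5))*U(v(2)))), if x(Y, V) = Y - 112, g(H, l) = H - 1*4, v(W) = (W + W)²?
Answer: -1/59 ≈ -0.016949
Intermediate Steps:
v(W) = 4*W² (v(W) = (2*W)² = 4*W²)
g(H, l) = -4 + H (g(H, l) = H - 4 = -4 + H)
x(Y, V) = -112 + Y
1/x(53, g(-10, (4*(-5))*U(v(2)))) = 1/(-112 + 53) = 1/(-59) = -1/59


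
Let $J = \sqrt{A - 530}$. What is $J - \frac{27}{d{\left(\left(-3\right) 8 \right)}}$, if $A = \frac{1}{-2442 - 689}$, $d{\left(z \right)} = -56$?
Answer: $\frac{27}{56} + \frac{i \sqrt{5195678461}}{3131} \approx 0.48214 + 23.022 i$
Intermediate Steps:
$A = - \frac{1}{3131}$ ($A = \frac{1}{-3131} = - \frac{1}{3131} \approx -0.00031939$)
$J = \frac{i \sqrt{5195678461}}{3131}$ ($J = \sqrt{- \frac{1}{3131} - 530} = \sqrt{- \frac{1659431}{3131}} = \frac{i \sqrt{5195678461}}{3131} \approx 23.022 i$)
$J - \frac{27}{d{\left(\left(-3\right) 8 \right)}} = \frac{i \sqrt{5195678461}}{3131} - \frac{27}{-56} = \frac{i \sqrt{5195678461}}{3131} - 27 \left(- \frac{1}{56}\right) = \frac{i \sqrt{5195678461}}{3131} - - \frac{27}{56} = \frac{i \sqrt{5195678461}}{3131} + \frac{27}{56} = \frac{27}{56} + \frac{i \sqrt{5195678461}}{3131}$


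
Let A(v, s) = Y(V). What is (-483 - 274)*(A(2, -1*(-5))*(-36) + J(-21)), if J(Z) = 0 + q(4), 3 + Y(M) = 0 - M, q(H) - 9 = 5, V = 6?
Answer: -255866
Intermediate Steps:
q(H) = 14 (q(H) = 9 + 5 = 14)
Y(M) = -3 - M (Y(M) = -3 + (0 - M) = -3 - M)
A(v, s) = -9 (A(v, s) = -3 - 1*6 = -3 - 6 = -9)
J(Z) = 14 (J(Z) = 0 + 14 = 14)
(-483 - 274)*(A(2, -1*(-5))*(-36) + J(-21)) = (-483 - 274)*(-9*(-36) + 14) = -757*(324 + 14) = -757*338 = -255866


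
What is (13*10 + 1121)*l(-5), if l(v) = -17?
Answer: -21267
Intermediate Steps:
(13*10 + 1121)*l(-5) = (13*10 + 1121)*(-17) = (130 + 1121)*(-17) = 1251*(-17) = -21267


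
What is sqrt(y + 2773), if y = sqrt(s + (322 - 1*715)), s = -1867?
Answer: sqrt(2773 + 2*I*sqrt(565)) ≈ 52.661 + 0.4514*I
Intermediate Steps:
y = 2*I*sqrt(565) (y = sqrt(-1867 + (322 - 1*715)) = sqrt(-1867 + (322 - 715)) = sqrt(-1867 - 393) = sqrt(-2260) = 2*I*sqrt(565) ≈ 47.539*I)
sqrt(y + 2773) = sqrt(2*I*sqrt(565) + 2773) = sqrt(2773 + 2*I*sqrt(565))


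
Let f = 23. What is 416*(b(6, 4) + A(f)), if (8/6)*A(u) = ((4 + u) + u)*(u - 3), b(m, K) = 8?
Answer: 315328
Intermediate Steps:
A(u) = 3*(-3 + u)*(4 + 2*u)/4 (A(u) = 3*(((4 + u) + u)*(u - 3))/4 = 3*((4 + 2*u)*(-3 + u))/4 = 3*((-3 + u)*(4 + 2*u))/4 = 3*(-3 + u)*(4 + 2*u)/4)
416*(b(6, 4) + A(f)) = 416*(8 + (-9 - 3/2*23 + (3/2)*23²)) = 416*(8 + (-9 - 69/2 + (3/2)*529)) = 416*(8 + (-9 - 69/2 + 1587/2)) = 416*(8 + 750) = 416*758 = 315328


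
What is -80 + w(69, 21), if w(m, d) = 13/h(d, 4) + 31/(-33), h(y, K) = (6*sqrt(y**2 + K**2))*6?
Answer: -2671/33 + 13*sqrt(457)/16452 ≈ -80.922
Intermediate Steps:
h(y, K) = 36*sqrt(K**2 + y**2) (h(y, K) = (6*sqrt(K**2 + y**2))*6 = 36*sqrt(K**2 + y**2))
w(m, d) = -31/33 + 13/(36*sqrt(16 + d**2)) (w(m, d) = 13/((36*sqrt(4**2 + d**2))) + 31/(-33) = 13/((36*sqrt(16 + d**2))) + 31*(-1/33) = 13*(1/(36*sqrt(16 + d**2))) - 31/33 = 13/(36*sqrt(16 + d**2)) - 31/33 = -31/33 + 13/(36*sqrt(16 + d**2)))
-80 + w(69, 21) = -80 + (-31/33 + 13/(36*sqrt(16 + 21**2))) = -80 + (-31/33 + 13/(36*sqrt(16 + 441))) = -80 + (-31/33 + 13/(36*sqrt(457))) = -80 + (-31/33 + 13*(sqrt(457)/457)/36) = -80 + (-31/33 + 13*sqrt(457)/16452) = -2671/33 + 13*sqrt(457)/16452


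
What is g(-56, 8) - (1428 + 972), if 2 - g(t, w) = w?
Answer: -2406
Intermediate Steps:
g(t, w) = 2 - w
g(-56, 8) - (1428 + 972) = (2 - 1*8) - (1428 + 972) = (2 - 8) - 1*2400 = -6 - 2400 = -2406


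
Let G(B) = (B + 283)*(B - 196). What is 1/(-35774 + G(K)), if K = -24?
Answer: -1/92754 ≈ -1.0781e-5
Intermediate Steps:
G(B) = (-196 + B)*(283 + B) (G(B) = (283 + B)*(-196 + B) = (-196 + B)*(283 + B))
1/(-35774 + G(K)) = 1/(-35774 + (-55468 + (-24)**2 + 87*(-24))) = 1/(-35774 + (-55468 + 576 - 2088)) = 1/(-35774 - 56980) = 1/(-92754) = -1/92754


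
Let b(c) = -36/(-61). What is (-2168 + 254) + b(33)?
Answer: -116718/61 ≈ -1913.4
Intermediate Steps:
b(c) = 36/61 (b(c) = -36*(-1/61) = 36/61)
(-2168 + 254) + b(33) = (-2168 + 254) + 36/61 = -1914 + 36/61 = -116718/61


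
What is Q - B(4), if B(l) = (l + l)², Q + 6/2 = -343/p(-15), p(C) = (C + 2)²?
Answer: -11666/169 ≈ -69.030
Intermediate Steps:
p(C) = (2 + C)²
Q = -850/169 (Q = -3 - 343/(2 - 15)² = -3 - 343/((-13)²) = -3 - 343/169 = -850/169 ≈ -5.0296)
B(l) = 4*l² (B(l) = (2*l)² = 4*l²)
Q - B(4) = -850/169 - 4*4² = -850/169 - 4*16 = -850/169 - 1*64 = -850/169 - 64 = -11666/169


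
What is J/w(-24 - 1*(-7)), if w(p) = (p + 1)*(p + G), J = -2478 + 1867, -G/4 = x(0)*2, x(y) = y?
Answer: -611/272 ≈ -2.2463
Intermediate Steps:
G = 0 (G = -0*2 = -4*0 = 0)
J = -611
w(p) = p*(1 + p) (w(p) = (p + 1)*(p + 0) = (1 + p)*p = p*(1 + p))
J/w(-24 - 1*(-7)) = -611*1/((1 + (-24 - 1*(-7)))*(-24 - 1*(-7))) = -611*1/((1 + (-24 + 7))*(-24 + 7)) = -611*(-1/(17*(1 - 17))) = -611/((-17*(-16))) = -611/272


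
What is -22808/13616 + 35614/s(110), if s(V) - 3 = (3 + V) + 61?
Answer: 60110401/301254 ≈ 199.53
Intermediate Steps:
s(V) = 67 + V (s(V) = 3 + ((3 + V) + 61) = 3 + (64 + V) = 67 + V)
-22808/13616 + 35614/s(110) = -22808/13616 + 35614/(67 + 110) = -22808*1/13616 + 35614/177 = -2851/1702 + 35614*(1/177) = -2851/1702 + 35614/177 = 60110401/301254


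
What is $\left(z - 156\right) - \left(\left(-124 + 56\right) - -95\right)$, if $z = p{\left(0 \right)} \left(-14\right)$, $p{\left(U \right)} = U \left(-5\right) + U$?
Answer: $-183$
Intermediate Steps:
$p{\left(U \right)} = - 4 U$ ($p{\left(U \right)} = - 5 U + U = - 4 U$)
$z = 0$ ($z = \left(-4\right) 0 \left(-14\right) = 0 \left(-14\right) = 0$)
$\left(z - 156\right) - \left(\left(-124 + 56\right) - -95\right) = \left(0 - 156\right) - \left(\left(-124 + 56\right) - -95\right) = -156 - \left(-68 + 95\right) = -156 - 27 = -183$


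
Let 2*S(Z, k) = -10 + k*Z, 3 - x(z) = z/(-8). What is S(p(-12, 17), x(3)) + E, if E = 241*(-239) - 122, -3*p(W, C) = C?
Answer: -923769/16 ≈ -57736.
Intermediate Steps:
x(z) = 3 + z/8 (x(z) = 3 - z/(-8) = 3 - z*(-1)/8 = 3 - (-1)*z/8 = 3 + z/8)
p(W, C) = -C/3
E = -57721 (E = -57599 - 122 = -57721)
S(Z, k) = -5 + Z*k/2 (S(Z, k) = (-10 + k*Z)/2 = (-10 + Z*k)/2 = -5 + Z*k/2)
S(p(-12, 17), x(3)) + E = (-5 + (-⅓*17)*(3 + (⅛)*3)/2) - 57721 = (-5 + (½)*(-17/3)*(3 + 3/8)) - 57721 = (-5 + (½)*(-17/3)*(27/8)) - 57721 = (-5 - 153/16) - 57721 = -233/16 - 57721 = -923769/16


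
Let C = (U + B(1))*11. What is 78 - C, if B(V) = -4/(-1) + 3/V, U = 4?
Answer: -43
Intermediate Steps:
B(V) = 4 + 3/V (B(V) = -4*(-1) + 3/V = 4 + 3/V)
C = 121 (C = (4 + (4 + 3/1))*11 = (4 + (4 + 3*1))*11 = (4 + (4 + 3))*11 = (4 + 7)*11 = 11*11 = 121)
78 - C = 78 - 1*121 = 78 - 121 = -43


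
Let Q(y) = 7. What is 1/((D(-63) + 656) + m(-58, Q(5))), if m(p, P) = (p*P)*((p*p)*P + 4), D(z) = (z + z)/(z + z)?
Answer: -1/9561455 ≈ -1.0459e-7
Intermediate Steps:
D(z) = 1 (D(z) = (2*z)/((2*z)) = (2*z)*(1/(2*z)) = 1)
m(p, P) = P*p*(4 + P*p²) (m(p, P) = (P*p)*(p²*P + 4) = (P*p)*(P*p² + 4) = (P*p)*(4 + P*p²) = P*p*(4 + P*p²))
1/((D(-63) + 656) + m(-58, Q(5))) = 1/((1 + 656) + 7*(-58)*(4 + 7*(-58)²)) = 1/(657 + 7*(-58)*(4 + 7*3364)) = 1/(657 + 7*(-58)*(4 + 23548)) = 1/(657 + 7*(-58)*23552) = 1/(657 - 9562112) = 1/(-9561455) = -1/9561455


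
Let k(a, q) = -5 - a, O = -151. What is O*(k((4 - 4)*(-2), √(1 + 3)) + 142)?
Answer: -20687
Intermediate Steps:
O*(k((4 - 4)*(-2), √(1 + 3)) + 142) = -151*((-5 - (4 - 4)*(-2)) + 142) = -151*((-5 - 0*(-2)) + 142) = -151*((-5 - 1*0) + 142) = -151*((-5 + 0) + 142) = -151*(-5 + 142) = -151*137 = -20687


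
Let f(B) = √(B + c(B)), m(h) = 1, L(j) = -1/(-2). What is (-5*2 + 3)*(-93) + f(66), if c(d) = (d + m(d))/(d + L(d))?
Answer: 651 + 4*√74081/133 ≈ 659.19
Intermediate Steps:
L(j) = ½ (L(j) = -1*(-½) = ½)
c(d) = (1 + d)/(½ + d) (c(d) = (d + 1)/(d + ½) = (1 + d)/(½ + d))
f(B) = √(B + 2*(1 + B)/(1 + 2*B))
(-5*2 + 3)*(-93) + f(66) = (-5*2 + 3)*(-93) + √((2 + 2*66² + 3*66)/(1 + 2*66)) = (-10 + 3)*(-93) + √((2 + 2*4356 + 198)/(1 + 132)) = -7*(-93) + √((2 + 8712 + 198)/133) = 651 + √((1/133)*8912) = 651 + √(8912/133) = 651 + 4*√74081/133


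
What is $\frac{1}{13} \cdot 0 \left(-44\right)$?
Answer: $0$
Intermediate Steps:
$\frac{1}{13} \cdot 0 \left(-44\right) = 0 \left(-44\right) = 0$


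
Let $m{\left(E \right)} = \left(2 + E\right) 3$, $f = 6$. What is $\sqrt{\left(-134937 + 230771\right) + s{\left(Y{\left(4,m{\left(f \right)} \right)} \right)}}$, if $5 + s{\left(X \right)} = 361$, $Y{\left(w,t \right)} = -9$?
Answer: $\sqrt{96190} \approx 310.15$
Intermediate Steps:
$m{\left(E \right)} = 6 + 3 E$
$s{\left(X \right)} = 356$ ($s{\left(X \right)} = -5 + 361 = 356$)
$\sqrt{\left(-134937 + 230771\right) + s{\left(Y{\left(4,m{\left(f \right)} \right)} \right)}} = \sqrt{\left(-134937 + 230771\right) + 356} = \sqrt{95834 + 356} = \sqrt{96190}$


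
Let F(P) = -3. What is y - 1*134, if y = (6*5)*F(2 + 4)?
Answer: -224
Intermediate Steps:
y = -90 (y = (6*5)*(-3) = 30*(-3) = -90)
y - 1*134 = -90 - 1*134 = -90 - 134 = -224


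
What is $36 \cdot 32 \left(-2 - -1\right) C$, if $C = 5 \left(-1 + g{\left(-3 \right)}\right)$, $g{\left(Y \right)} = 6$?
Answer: $-28800$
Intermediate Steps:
$C = 25$ ($C = 5 \left(-1 + 6\right) = 5 \cdot 5 = 25$)
$36 \cdot 32 \left(-2 - -1\right) C = 36 \cdot 32 \left(-2 - -1\right) 25 = 36 \cdot 32 \left(-2 + 1\right) 25 = 36 \cdot 32 \left(-1\right) 25 = 36 \left(-32\right) 25 = \left(-1152\right) 25 = -28800$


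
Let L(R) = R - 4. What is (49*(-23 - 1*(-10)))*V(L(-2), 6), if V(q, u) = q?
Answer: 3822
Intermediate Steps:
L(R) = -4 + R
(49*(-23 - 1*(-10)))*V(L(-2), 6) = (49*(-23 - 1*(-10)))*(-4 - 2) = (49*(-23 + 10))*(-6) = (49*(-13))*(-6) = -637*(-6) = 3822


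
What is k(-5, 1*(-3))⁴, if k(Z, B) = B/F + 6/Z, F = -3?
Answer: 1/625 ≈ 0.0016000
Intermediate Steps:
k(Z, B) = 6/Z - B/3 (k(Z, B) = B/(-3) + 6/Z = B*(-⅓) + 6/Z = -B/3 + 6/Z = 6/Z - B/3)
k(-5, 1*(-3))⁴ = (6/(-5) - (-3)/3)⁴ = (6*(-⅕) - ⅓*(-3))⁴ = (-6/5 + 1)⁴ = (-⅕)⁴ = 1/625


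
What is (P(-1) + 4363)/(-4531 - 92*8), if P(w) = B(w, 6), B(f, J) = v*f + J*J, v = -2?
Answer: -4401/5267 ≈ -0.83558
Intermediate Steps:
B(f, J) = J² - 2*f (B(f, J) = -2*f + J*J = -2*f + J² = J² - 2*f)
P(w) = 36 - 2*w (P(w) = 6² - 2*w = 36 - 2*w)
(P(-1) + 4363)/(-4531 - 92*8) = ((36 - 2*(-1)) + 4363)/(-4531 - 92*8) = ((36 + 2) + 4363)/(-4531 - 736) = (38 + 4363)/(-5267) = 4401*(-1/5267) = -4401/5267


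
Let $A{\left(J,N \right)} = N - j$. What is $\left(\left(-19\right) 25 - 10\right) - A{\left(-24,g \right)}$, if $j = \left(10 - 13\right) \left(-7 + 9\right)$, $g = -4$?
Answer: $-487$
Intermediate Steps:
$j = -6$ ($j = \left(-3\right) 2 = -6$)
$A{\left(J,N \right)} = 6 + N$ ($A{\left(J,N \right)} = N - -6 = N + 6 = 6 + N$)
$\left(\left(-19\right) 25 - 10\right) - A{\left(-24,g \right)} = \left(\left(-19\right) 25 - 10\right) - \left(6 - 4\right) = \left(-475 - 10\right) - 2 = -485 - 2 = -487$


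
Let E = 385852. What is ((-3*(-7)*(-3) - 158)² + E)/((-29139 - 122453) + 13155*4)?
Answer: -434693/98972 ≈ -4.3921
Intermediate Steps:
((-3*(-7)*(-3) - 158)² + E)/((-29139 - 122453) + 13155*4) = ((-3*(-7)*(-3) - 158)² + 385852)/((-29139 - 122453) + 13155*4) = ((21*(-3) - 158)² + 385852)/(-151592 + 52620) = ((-63 - 158)² + 385852)/(-98972) = ((-221)² + 385852)*(-1/98972) = (48841 + 385852)*(-1/98972) = 434693*(-1/98972) = -434693/98972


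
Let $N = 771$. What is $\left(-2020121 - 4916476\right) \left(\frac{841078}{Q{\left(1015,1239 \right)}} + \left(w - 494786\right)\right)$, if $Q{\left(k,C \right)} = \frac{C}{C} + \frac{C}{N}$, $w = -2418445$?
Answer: $\frac{6019952495587614}{335} \approx 1.797 \cdot 10^{13}$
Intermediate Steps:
$Q{\left(k,C \right)} = 1 + \frac{C}{771}$ ($Q{\left(k,C \right)} = \frac{C}{C} + \frac{C}{771} = 1 + C \frac{1}{771} = 1 + \frac{C}{771}$)
$\left(-2020121 - 4916476\right) \left(\frac{841078}{Q{\left(1015,1239 \right)}} + \left(w - 494786\right)\right) = \left(-2020121 - 4916476\right) \left(\frac{841078}{1 + \frac{1}{771} \cdot 1239} - 2913231\right) = - 6936597 \left(\frac{841078}{1 + \frac{413}{257}} - 2913231\right) = - 6936597 \left(\frac{841078}{\frac{670}{257}} - 2913231\right) = - 6936597 \left(841078 \cdot \frac{257}{670} - 2913231\right) = - 6936597 \left(\frac{108078523}{335} - 2913231\right) = \left(-6936597\right) \left(- \frac{867853862}{335}\right) = \frac{6019952495587614}{335}$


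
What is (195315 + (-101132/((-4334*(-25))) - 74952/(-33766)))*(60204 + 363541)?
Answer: 15139850306367583853/182927305 ≈ 8.2764e+10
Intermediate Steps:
(195315 + (-101132/((-4334*(-25))) - 74952/(-33766)))*(60204 + 363541) = (195315 + (-101132/108350 - 74952*(-1/33766)))*423745 = (195315 + (-101132*1/108350 + 37476/16883))*423745 = (195315 + (-50566/54175 + 37476/16883))*423745 = (195315 + 1176556522/914636525)*423745 = (178643409436897/914636525)*423745 = 15139850306367583853/182927305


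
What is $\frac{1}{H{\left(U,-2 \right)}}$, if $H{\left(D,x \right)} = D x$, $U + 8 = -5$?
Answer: $\frac{1}{26} \approx 0.038462$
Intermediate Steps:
$U = -13$ ($U = -8 - 5 = -13$)
$\frac{1}{H{\left(U,-2 \right)}} = \frac{1}{\left(-13\right) \left(-2\right)} = \frac{1}{26}$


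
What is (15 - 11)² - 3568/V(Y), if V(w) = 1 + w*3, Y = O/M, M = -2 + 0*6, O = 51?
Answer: 9552/151 ≈ 63.258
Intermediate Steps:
M = -2 (M = -2 + 0 = -2)
Y = -51/2 (Y = 51/(-2) = 51*(-½) = -51/2 ≈ -25.500)
V(w) = 1 + 3*w
(15 - 11)² - 3568/V(Y) = (15 - 11)² - 3568/(1 + 3*(-51/2)) = 4² - 3568/(1 - 153/2) = 16 - 3568/(-151/2) = 16 - 3568*(-2)/151 = 16 - 1*(-7136/151) = 16 + 7136/151 = 9552/151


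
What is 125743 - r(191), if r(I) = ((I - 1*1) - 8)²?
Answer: 92619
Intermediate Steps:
r(I) = (-9 + I)² (r(I) = ((I - 1) - 8)² = ((-1 + I) - 8)² = (-9 + I)²)
125743 - r(191) = 125743 - (-9 + 191)² = 125743 - 1*182² = 125743 - 1*33124 = 125743 - 33124 = 92619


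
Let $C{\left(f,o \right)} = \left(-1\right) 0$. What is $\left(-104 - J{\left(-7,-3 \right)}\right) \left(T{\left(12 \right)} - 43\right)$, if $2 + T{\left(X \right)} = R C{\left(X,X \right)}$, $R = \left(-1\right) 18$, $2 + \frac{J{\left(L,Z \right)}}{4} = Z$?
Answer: $3780$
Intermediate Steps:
$C{\left(f,o \right)} = 0$
$J{\left(L,Z \right)} = -8 + 4 Z$
$R = -18$
$T{\left(X \right)} = -2$ ($T{\left(X \right)} = -2 - 0 = -2 + 0 = -2$)
$\left(-104 - J{\left(-7,-3 \right)}\right) \left(T{\left(12 \right)} - 43\right) = \left(-104 - \left(-8 + 4 \left(-3\right)\right)\right) \left(-2 - 43\right) = \left(-104 - \left(-8 - 12\right)\right) \left(-45\right) = \left(-104 - -20\right) \left(-45\right) = \left(-104 + 20\right) \left(-45\right) = \left(-84\right) \left(-45\right) = 3780$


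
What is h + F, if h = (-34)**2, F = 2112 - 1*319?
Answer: 2949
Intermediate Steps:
F = 1793 (F = 2112 - 319 = 1793)
h = 1156
h + F = 1156 + 1793 = 2949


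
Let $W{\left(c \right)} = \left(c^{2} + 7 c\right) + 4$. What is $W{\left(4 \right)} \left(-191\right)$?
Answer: $-9168$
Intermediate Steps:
$W{\left(c \right)} = 4 + c^{2} + 7 c$
$W{\left(4 \right)} \left(-191\right) = \left(4 + 4^{2} + 7 \cdot 4\right) \left(-191\right) = \left(4 + 16 + 28\right) \left(-191\right) = 48 \left(-191\right) = -9168$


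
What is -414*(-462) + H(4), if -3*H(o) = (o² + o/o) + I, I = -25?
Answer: 573812/3 ≈ 1.9127e+5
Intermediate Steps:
H(o) = 8 - o²/3 (H(o) = -((o² + o/o) - 25)/3 = -((o² + 1) - 25)/3 = -((1 + o²) - 25)/3 = -(-24 + o²)/3 = 8 - o²/3)
-414*(-462) + H(4) = -414*(-462) + (8 - ⅓*4²) = 191268 + (8 - ⅓*16) = 191268 + (8 - 16/3) = 191268 + 8/3 = 573812/3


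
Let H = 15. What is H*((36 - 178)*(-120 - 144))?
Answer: 562320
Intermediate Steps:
H*((36 - 178)*(-120 - 144)) = 15*((36 - 178)*(-120 - 144)) = 15*(-142*(-264)) = 15*37488 = 562320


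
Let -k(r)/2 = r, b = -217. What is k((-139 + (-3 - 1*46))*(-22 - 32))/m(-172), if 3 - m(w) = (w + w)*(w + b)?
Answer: 20304/133813 ≈ 0.15173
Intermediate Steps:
k(r) = -2*r
m(w) = 3 - 2*w*(-217 + w) (m(w) = 3 - (w + w)*(w - 217) = 3 - 2*w*(-217 + w))
k((-139 + (-3 - 1*46))*(-22 - 32))/m(-172) = (-2*(-139 + (-3 - 1*46))*(-22 - 32))/(3 - 2*(-172)² + 434*(-172)) = (-2*(-139 + (-3 - 46))*(-54))/(3 - 2*29584 - 74648) = (-2*(-139 - 49)*(-54))/(3 - 59168 - 74648) = -(-376)*(-54)/(-133813) = -2*10152*(-1/133813) = -20304*(-1/133813) = 20304/133813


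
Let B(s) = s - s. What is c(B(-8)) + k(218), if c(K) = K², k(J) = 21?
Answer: 21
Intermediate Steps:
B(s) = 0
c(B(-8)) + k(218) = 0² + 21 = 0 + 21 = 21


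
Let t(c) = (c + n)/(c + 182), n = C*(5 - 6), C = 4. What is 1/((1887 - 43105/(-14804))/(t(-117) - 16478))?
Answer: -15857911564/1818586445 ≈ -8.7199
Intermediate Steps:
n = -4 (n = 4*(5 - 6) = 4*(-1) = -4)
t(c) = (-4 + c)/(182 + c) (t(c) = (c - 4)/(c + 182) = (-4 + c)/(182 + c))
1/((1887 - 43105/(-14804))/(t(-117) - 16478)) = 1/((1887 - 43105/(-14804))/((-4 - 117)/(182 - 117) - 16478)) = 1/((1887 - 43105*(-1/14804))/(-121/65 - 16478)) = 1/((1887 + 43105/14804)/((1/65)*(-121) - 16478)) = 1/(27978253/(14804*(-121/65 - 16478))) = 1/(27978253/(14804*(-1071191/65))) = 1/((27978253/14804)*(-65/1071191)) = 1/(-1818586445/15857911564) = -15857911564/1818586445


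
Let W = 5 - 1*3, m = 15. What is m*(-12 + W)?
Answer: -150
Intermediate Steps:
W = 2 (W = 5 - 3 = 2)
m*(-12 + W) = 15*(-12 + 2) = 15*(-10) = -150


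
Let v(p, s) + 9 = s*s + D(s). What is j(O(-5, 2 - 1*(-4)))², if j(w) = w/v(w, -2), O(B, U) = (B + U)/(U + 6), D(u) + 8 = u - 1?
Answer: 1/36864 ≈ 2.7127e-5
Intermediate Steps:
D(u) = -9 + u (D(u) = -8 + (u - 1) = -8 + (-1 + u) = -9 + u)
v(p, s) = -18 + s + s² (v(p, s) = -9 + (s*s + (-9 + s)) = -9 + (s² + (-9 + s)) = -9 + (-9 + s + s²) = -18 + s + s²)
O(B, U) = (B + U)/(6 + U)
j(w) = -w/16 (j(w) = w/(-18 - 2 + (-2)²) = w/(-18 - 2 + 4) = w/(-16) = w*(-1/16) = -w/16)
j(O(-5, 2 - 1*(-4)))² = (-(-5 + (2 - 1*(-4)))/(16*(6 + (2 - 1*(-4)))))² = (-(-5 + (2 + 4))/(16*(6 + (2 + 4))))² = (-(-5 + 6)/(16*(6 + 6)))² = (-1/(16*12))² = (-1/192)² = 1/36864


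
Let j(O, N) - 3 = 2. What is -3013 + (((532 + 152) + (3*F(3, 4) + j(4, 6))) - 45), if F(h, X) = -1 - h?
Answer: -2381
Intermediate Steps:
j(O, N) = 5 (j(O, N) = 3 + 2 = 5)
-3013 + (((532 + 152) + (3*F(3, 4) + j(4, 6))) - 45) = -3013 + (((532 + 152) + (3*(-1 - 1*3) + 5)) - 45) = -3013 + ((684 + (3*(-1 - 3) + 5)) - 45) = -3013 + ((684 + (3*(-4) + 5)) - 45) = -3013 + ((684 + (-12 + 5)) - 45) = -3013 + ((684 - 7) - 45) = -3013 + (677 - 45) = -3013 + 632 = -2381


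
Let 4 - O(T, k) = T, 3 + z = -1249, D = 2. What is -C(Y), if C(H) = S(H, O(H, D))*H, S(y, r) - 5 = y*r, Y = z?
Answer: -1968778764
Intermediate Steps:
z = -1252 (z = -3 - 1249 = -1252)
O(T, k) = 4 - T
Y = -1252
S(y, r) = 5 + r*y (S(y, r) = 5 + y*r = 5 + r*y)
C(H) = H*(5 + H*(4 - H)) (C(H) = (5 + (4 - H)*H)*H = (5 + H*(4 - H))*H = H*(5 + H*(4 - H)))
-C(Y) = -(-1)*(-1252)*(-5 - 1252*(-4 - 1252)) = -(-1)*(-1252)*(-5 - 1252*(-1256)) = -(-1)*(-1252)*(-5 + 1572512) = -(-1)*(-1252)*1572507 = -1*1968778764 = -1968778764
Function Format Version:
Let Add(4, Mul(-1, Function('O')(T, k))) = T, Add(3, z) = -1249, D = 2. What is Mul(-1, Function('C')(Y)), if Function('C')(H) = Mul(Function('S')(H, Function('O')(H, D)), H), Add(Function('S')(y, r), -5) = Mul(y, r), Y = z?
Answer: -1968778764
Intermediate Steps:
z = -1252 (z = Add(-3, -1249) = -1252)
Function('O')(T, k) = Add(4, Mul(-1, T))
Y = -1252
Function('S')(y, r) = Add(5, Mul(r, y)) (Function('S')(y, r) = Add(5, Mul(y, r)) = Add(5, Mul(r, y)))
Function('C')(H) = Mul(H, Add(5, Mul(H, Add(4, Mul(-1, H))))) (Function('C')(H) = Mul(Add(5, Mul(Add(4, Mul(-1, H)), H)), H) = Mul(Add(5, Mul(H, Add(4, Mul(-1, H)))), H) = Mul(H, Add(5, Mul(H, Add(4, Mul(-1, H))))))
Mul(-1, Function('C')(Y)) = Mul(-1, Mul(-1, -1252, Add(-5, Mul(-1252, Add(-4, -1252))))) = Mul(-1, Mul(-1, -1252, Add(-5, Mul(-1252, -1256)))) = Mul(-1, Mul(-1, -1252, Add(-5, 1572512))) = Mul(-1, Mul(-1, -1252, 1572507)) = Mul(-1, 1968778764) = -1968778764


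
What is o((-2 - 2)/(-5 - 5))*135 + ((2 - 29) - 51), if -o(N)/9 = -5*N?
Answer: 2352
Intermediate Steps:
o(N) = 45*N (o(N) = -(-45)*N = 45*N)
o((-2 - 2)/(-5 - 5))*135 + ((2 - 29) - 51) = (45*((-2 - 2)/(-5 - 5)))*135 + ((2 - 29) - 51) = (45*(-4/(-10)))*135 + (-27 - 51) = (45*(-4*(-⅒)))*135 - 78 = (45*(⅖))*135 - 78 = 18*135 - 78 = 2430 - 78 = 2352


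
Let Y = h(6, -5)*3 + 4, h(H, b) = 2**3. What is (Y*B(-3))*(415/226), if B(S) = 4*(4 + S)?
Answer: 23240/113 ≈ 205.66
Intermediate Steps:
h(H, b) = 8
B(S) = 16 + 4*S
Y = 28 (Y = 8*3 + 4 = 24 + 4 = 28)
(Y*B(-3))*(415/226) = (28*(16 + 4*(-3)))*(415/226) = (28*(16 - 12))*(415*(1/226)) = (28*4)*(415/226) = 112*(415/226) = 23240/113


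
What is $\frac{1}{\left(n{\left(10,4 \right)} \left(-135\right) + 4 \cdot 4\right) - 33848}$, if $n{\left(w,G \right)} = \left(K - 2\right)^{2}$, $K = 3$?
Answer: $- \frac{1}{33967} \approx -2.944 \cdot 10^{-5}$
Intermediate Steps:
$n{\left(w,G \right)} = 1$ ($n{\left(w,G \right)} = \left(3 - 2\right)^{2} = 1^{2} = 1$)
$\frac{1}{\left(n{\left(10,4 \right)} \left(-135\right) + 4 \cdot 4\right) - 33848} = \frac{1}{\left(1 \left(-135\right) + 4 \cdot 4\right) - 33848} = \frac{1}{\left(-135 + 16\right) - 33848} = \frac{1}{-119 - 33848} = \frac{1}{-33967} = - \frac{1}{33967}$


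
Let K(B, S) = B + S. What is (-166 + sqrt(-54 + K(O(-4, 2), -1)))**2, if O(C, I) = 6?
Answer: 27507 - 2324*I ≈ 27507.0 - 2324.0*I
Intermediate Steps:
(-166 + sqrt(-54 + K(O(-4, 2), -1)))**2 = (-166 + sqrt(-54 + (6 - 1)))**2 = (-166 + sqrt(-54 + 5))**2 = (-166 + sqrt(-49))**2 = (-166 + 7*I)**2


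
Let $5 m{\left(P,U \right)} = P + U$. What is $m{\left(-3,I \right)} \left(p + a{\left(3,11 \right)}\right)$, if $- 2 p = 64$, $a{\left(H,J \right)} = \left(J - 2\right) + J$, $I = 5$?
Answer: $- \frac{24}{5} \approx -4.8$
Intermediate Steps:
$a{\left(H,J \right)} = -2 + 2 J$ ($a{\left(H,J \right)} = \left(-2 + J\right) + J = -2 + 2 J$)
$p = -32$ ($p = \left(- \frac{1}{2}\right) 64 = -32$)
$m{\left(P,U \right)} = \frac{P}{5} + \frac{U}{5}$ ($m{\left(P,U \right)} = \frac{P + U}{5} = \frac{P}{5} + \frac{U}{5}$)
$m{\left(-3,I \right)} \left(p + a{\left(3,11 \right)}\right) = \left(\frac{1}{5} \left(-3\right) + \frac{1}{5} \cdot 5\right) \left(-32 + \left(-2 + 2 \cdot 11\right)\right) = \left(- \frac{3}{5} + 1\right) \left(-32 + \left(-2 + 22\right)\right) = \frac{2 \left(-32 + 20\right)}{5} = \frac{2}{5} \left(-12\right) = - \frac{24}{5}$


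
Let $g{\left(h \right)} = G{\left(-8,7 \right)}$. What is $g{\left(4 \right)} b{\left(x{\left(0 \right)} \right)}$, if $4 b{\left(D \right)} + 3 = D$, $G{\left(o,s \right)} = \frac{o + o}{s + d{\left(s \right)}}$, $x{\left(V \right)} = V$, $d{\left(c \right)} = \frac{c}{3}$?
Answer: $\frac{9}{7} \approx 1.2857$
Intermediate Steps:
$d{\left(c \right)} = \frac{c}{3}$ ($d{\left(c \right)} = c \frac{1}{3} = \frac{c}{3}$)
$G{\left(o,s \right)} = \frac{3 o}{2 s}$ ($G{\left(o,s \right)} = \frac{o + o}{s + \frac{s}{3}} = \frac{2 o}{\frac{4}{3} s} = 2 o \frac{3}{4 s} = \frac{3 o}{2 s}$)
$g{\left(h \right)} = - \frac{12}{7}$ ($g{\left(h \right)} = \frac{3}{2} \left(-8\right) \frac{1}{7} = - \frac{12}{7}$)
$b{\left(D \right)} = - \frac{3}{4} + \frac{D}{4}$
$g{\left(4 \right)} b{\left(x{\left(0 \right)} \right)} = - \frac{12 \left(- \frac{3}{4} + \frac{1}{4} \cdot 0\right)}{7} = - \frac{12 \left(- \frac{3}{4} + 0\right)}{7} = \left(- \frac{12}{7}\right) \left(- \frac{3}{4}\right) = \frac{9}{7}$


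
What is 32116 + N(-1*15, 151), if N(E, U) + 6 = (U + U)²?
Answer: 123314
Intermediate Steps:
N(E, U) = -6 + 4*U² (N(E, U) = -6 + (U + U)² = -6 + (2*U)² = -6 + 4*U²)
32116 + N(-1*15, 151) = 32116 + (-6 + 4*151²) = 32116 + (-6 + 4*22801) = 32116 + (-6 + 91204) = 32116 + 91198 = 123314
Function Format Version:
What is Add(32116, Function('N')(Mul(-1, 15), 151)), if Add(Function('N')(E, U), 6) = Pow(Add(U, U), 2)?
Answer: 123314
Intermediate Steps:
Function('N')(E, U) = Add(-6, Mul(4, Pow(U, 2))) (Function('N')(E, U) = Add(-6, Pow(Add(U, U), 2)) = Add(-6, Pow(Mul(2, U), 2)) = Add(-6, Mul(4, Pow(U, 2))))
Add(32116, Function('N')(Mul(-1, 15), 151)) = Add(32116, Add(-6, Mul(4, Pow(151, 2)))) = Add(32116, Add(-6, Mul(4, 22801))) = Add(32116, Add(-6, 91204)) = Add(32116, 91198) = 123314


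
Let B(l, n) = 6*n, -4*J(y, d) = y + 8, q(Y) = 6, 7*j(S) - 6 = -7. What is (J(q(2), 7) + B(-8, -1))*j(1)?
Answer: 19/14 ≈ 1.3571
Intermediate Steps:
j(S) = -⅐ (j(S) = 6/7 + (⅐)*(-7) = 6/7 - 1 = -⅐)
J(y, d) = -2 - y/4 (J(y, d) = -(y + 8)/4 = -(8 + y)/4 = -2 - y/4)
(J(q(2), 7) + B(-8, -1))*j(1) = ((-2 - ¼*6) + 6*(-1))*(-⅐) = ((-2 - 3/2) - 6)*(-⅐) = (-7/2 - 6)*(-⅐) = -19/2*(-⅐) = 19/14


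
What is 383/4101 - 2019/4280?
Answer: -6640679/17552280 ≈ -0.37834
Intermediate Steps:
383/4101 - 2019/4280 = -6640679/17552280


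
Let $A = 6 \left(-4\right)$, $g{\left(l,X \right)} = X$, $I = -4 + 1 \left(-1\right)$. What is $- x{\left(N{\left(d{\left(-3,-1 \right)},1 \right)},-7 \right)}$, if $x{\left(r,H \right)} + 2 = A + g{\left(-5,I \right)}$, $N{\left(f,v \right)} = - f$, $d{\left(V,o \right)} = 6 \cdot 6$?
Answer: $31$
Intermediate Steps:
$d{\left(V,o \right)} = 36$
$I = -5$ ($I = -4 - 1 = -5$)
$A = -24$
$x{\left(r,H \right)} = -31$ ($x{\left(r,H \right)} = -2 - 29 = -31$)
$- x{\left(N{\left(d{\left(-3,-1 \right)},1 \right)},-7 \right)} = \left(-1\right) \left(-31\right) = 31$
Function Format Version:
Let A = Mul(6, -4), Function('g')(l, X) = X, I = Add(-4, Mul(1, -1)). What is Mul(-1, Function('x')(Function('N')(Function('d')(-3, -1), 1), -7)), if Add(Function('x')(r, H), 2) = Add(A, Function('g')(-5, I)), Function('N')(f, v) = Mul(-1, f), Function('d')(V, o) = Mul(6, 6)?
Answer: 31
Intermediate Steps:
Function('d')(V, o) = 36
I = -5 (I = Add(-4, -1) = -5)
A = -24
Function('x')(r, H) = -31 (Function('x')(r, H) = Add(-2, Add(-24, -5)) = Add(-2, -29) = -31)
Mul(-1, Function('x')(Function('N')(Function('d')(-3, -1), 1), -7)) = Mul(-1, -31) = 31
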